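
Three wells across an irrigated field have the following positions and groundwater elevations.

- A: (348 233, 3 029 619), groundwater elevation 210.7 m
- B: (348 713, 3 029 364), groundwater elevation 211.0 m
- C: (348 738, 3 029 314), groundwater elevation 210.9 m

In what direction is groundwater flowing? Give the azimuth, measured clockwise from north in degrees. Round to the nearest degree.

216°

Differences from A: to B (Δx, Δy, Δh) = (480, -255, +0.3); to C = (505, -305, +0.2).
Solve a·Δx + b·Δy = Δh: det = 480·(-305) − 505·(-255) = -17625.
∂h/∂x = [(+0.3)·(-305) − (+0.2)·(-255)] / -17625 = +0.002298
∂h/∂y = [480·(+0.2) − 505·(+0.3)] / -17625 = +0.003149
Flow direction (−∇h) has components (-0.002298 E, -0.003149 N).
Azimuth = atan2(E, N) = atan2(-0.002298, -0.003149) = 216.1° ≈ 216°.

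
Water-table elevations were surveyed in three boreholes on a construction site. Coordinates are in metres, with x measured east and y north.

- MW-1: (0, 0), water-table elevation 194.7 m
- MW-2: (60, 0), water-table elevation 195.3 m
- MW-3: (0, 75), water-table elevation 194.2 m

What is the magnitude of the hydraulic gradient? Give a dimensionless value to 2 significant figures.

∂h/∂x = (195.3 − 194.7) / (60 − 0) = +0.01000
∂h/∂y = (194.2 − 194.7) / (75 − 0) = -0.006667
|∇h| = √(0.01000² + -0.006667²) = 0.01202

0.012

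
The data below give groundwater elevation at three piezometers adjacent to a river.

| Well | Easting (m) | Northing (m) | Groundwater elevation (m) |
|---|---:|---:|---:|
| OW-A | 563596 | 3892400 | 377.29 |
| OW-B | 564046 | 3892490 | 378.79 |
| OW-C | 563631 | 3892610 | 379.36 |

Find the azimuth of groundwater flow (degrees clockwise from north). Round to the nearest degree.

188°

Three-point gradient (reference OW-A): Δ to OW-B = (450, 90, +1.50), Δ to OW-C = (35, 210, +2.07).
∂h/∂x = +0.001409, ∂h/∂y = +0.009622 (det = 91350).
Flow direction (−∇h) has components (-0.001409 E, -0.009622 N).
Azimuth = atan2(E, N) = atan2(-0.001409, -0.009622) = 188.3° ≈ 188°.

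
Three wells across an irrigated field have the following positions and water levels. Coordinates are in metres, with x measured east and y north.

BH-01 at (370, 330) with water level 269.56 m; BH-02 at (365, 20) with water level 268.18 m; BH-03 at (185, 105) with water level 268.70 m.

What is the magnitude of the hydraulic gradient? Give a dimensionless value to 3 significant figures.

Differences from BH-01: to BH-02 (Δx, Δy, Δh) = (-5, -310, -1.38); to BH-03 = (-185, -225, -0.86).
Determinant of the coordinate differences = (-5)·(-225) − (-185)·(-310) = -56225.
∂h/∂x = [(-1.38)·(-225) − (-0.86)·(-310)] / -56225 = -0.0007808
∂h/∂y = [(-5)·(-0.86) − (-185)·(-1.38)] / -56225 = +0.004464
|∇h| = √(-0.0007808² + 0.004464²) = 0.004532

0.00453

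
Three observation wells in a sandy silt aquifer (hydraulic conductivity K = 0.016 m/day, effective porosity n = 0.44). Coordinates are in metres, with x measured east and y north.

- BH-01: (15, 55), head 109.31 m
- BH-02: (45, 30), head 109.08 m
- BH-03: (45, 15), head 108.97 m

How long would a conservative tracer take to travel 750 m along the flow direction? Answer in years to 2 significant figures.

7500 years

Differences from BH-01: to BH-02 (Δx, Δy, Δh) = (30, -25, -0.23); to BH-03 = (30, -40, -0.34).
Solve a·Δx + b·Δy = Δh: det = 30·(-40) − 30·(-25) = -450.
∂h/∂x = [(-0.23)·(-40) − (-0.34)·(-25)] / -450 = -0.001556
∂h/∂y = [30·(-0.34) − 30·(-0.23)] / -450 = +0.007333
|∇h| = √(-0.001556² + 0.007333²) = 0.007496
Seepage velocity v = K·i/n = 0.016 × 0.007496 / 0.44 = 0.0002726 m/day.
t = 750 / 0.0002726 = 2.751e+06 days = 7.53e+03 years.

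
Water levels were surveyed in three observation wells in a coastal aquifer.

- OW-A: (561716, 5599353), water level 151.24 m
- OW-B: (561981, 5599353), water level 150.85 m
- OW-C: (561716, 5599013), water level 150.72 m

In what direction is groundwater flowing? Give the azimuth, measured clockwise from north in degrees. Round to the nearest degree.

∂h/∂x = (150.85 − 151.24) / (561981 − 561716) = -0.001472
∂h/∂y = (150.72 − 151.24) / (5599013 − 5599353) = +0.001529
Flow direction (−∇h) has components (+0.001472 E, -0.001529 N).
Azimuth = atan2(E, N) = atan2(+0.001472, -0.001529) = 136.1° ≈ 136°.

136°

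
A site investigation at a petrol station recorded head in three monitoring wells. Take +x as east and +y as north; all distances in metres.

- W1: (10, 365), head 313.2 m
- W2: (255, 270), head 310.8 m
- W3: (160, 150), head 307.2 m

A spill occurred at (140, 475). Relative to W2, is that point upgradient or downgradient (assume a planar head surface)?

upgradient

With h = a·x + b·y + c and W1 as origin, the differences give:
  245·a + (-95)·b = -2.4
  150·a + (-215)·b = -6.0
Eliminate b (×(-215) and ×(-95), subtract): -38425·a = -54.00 → a = ∂h/∂x = +0.001405
Back-substitute: b = ∂h/∂y = +0.02889.
Head at (140, 475) = 313.2 + (+0.001405)·(130) + (+0.02889)·(110) = 316.56 m.
That is higher than the 310.8 m at W2, so the point is upgradient.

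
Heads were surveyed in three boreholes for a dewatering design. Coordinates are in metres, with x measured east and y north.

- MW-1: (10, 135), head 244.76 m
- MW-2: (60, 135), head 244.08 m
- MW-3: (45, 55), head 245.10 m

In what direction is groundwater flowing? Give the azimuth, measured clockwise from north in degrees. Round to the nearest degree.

Differences from MW-1: to MW-2 (Δx, Δy, Δh) = (50, 0, -0.68); to MW-3 = (35, -80, +0.34).
Determinant of the coordinate differences = 50·(-80) − 35·0 = -4000.
∂h/∂x = [(-0.68)·(-80) − (+0.34)·0] / -4000 = -0.01360
∂h/∂y = [50·(+0.34) − 35·(-0.68)] / -4000 = -0.01020
Flow direction (−∇h) has components (+0.01360 E, +0.01020 N).
Azimuth = atan2(E, N) = atan2(+0.01360, +0.01020) = 53.1° ≈ 053°.

053°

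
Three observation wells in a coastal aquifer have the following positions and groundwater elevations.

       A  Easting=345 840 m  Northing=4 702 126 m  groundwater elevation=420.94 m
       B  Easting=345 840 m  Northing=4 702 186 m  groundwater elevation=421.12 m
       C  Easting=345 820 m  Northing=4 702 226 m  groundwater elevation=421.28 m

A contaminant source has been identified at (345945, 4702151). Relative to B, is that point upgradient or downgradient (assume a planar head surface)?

Differences from A: to B (Δx, Δy, Δh) = (0, 60, +0.18); to C = (-20, 100, +0.34).
Solve a·Δx + b·Δy = Δh: det = 0·100 − (-20)·60 = 1200.
∂h/∂x = [(+0.18)·100 − (+0.34)·60] / 1200 = -0.002000
∂h/∂y = [0·(+0.34) − (-20)·(+0.18)] / 1200 = +0.003000
Head at (345945, 4702151) = 420.94 + (-0.002000)·(105) + (+0.003000)·(25) = 420.81 m.
That is lower than the 421.12 m at B, so the point is downgradient.

downgradient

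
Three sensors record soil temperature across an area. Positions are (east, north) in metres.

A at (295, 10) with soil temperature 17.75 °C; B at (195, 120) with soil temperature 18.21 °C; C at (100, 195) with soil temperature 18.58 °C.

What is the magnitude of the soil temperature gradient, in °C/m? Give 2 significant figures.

0.0031 °C/m

With T = a·x + b·y + c and A as origin, the differences give:
  (-100)·a + 110·b = +0.46
  (-195)·a + 185·b = +0.83
Eliminate b (×185 and ×110, subtract): 2950·a = -6.200 → a = ∂T/∂x = -0.002102
Back-substitute: b = ∂T/∂y = +0.002271.
|∇f| = √(-0.002102² + 0.002271²) = 0.003094 °C/m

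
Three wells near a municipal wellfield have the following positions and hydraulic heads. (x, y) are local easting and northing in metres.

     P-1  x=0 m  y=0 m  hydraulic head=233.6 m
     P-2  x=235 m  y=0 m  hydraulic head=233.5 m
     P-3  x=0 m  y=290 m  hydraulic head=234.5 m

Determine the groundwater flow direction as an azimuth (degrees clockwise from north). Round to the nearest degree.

∂h/∂x = (233.5 − 233.6) / (235 − 0) = -0.0004255
∂h/∂y = (234.5 − 233.6) / (290 − 0) = +0.003103
Flow direction (−∇h) has components (+0.0004255 E, -0.003103 N).
Azimuth = atan2(E, N) = atan2(+0.0004255, -0.003103) = 172.2° ≈ 172°.

172°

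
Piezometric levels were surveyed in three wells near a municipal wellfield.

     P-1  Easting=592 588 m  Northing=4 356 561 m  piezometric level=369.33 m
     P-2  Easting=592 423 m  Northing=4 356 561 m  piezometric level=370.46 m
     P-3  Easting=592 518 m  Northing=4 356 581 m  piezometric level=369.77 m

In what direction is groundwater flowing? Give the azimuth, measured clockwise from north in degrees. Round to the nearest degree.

074°

Taking P-1 as reference: P-2−P-1 = (-165, 0, +1.13); P-3−P-1 = (-70, 20, +0.44).
Determinant of the coordinate differences = (-165)·20 − (-70)·0 = -3300.
∂h/∂x = [(+1.13)·20 − (+0.44)·0] / -3300 = -0.006848
∂h/∂y = [(-165)·(+0.44) − (-70)·(+1.13)] / -3300 = -0.001970
Flow direction (−∇h) has components (+0.006848 E, +0.001970 N).
Azimuth = atan2(E, N) = atan2(+0.006848, +0.001970) = 74.0° ≈ 074°.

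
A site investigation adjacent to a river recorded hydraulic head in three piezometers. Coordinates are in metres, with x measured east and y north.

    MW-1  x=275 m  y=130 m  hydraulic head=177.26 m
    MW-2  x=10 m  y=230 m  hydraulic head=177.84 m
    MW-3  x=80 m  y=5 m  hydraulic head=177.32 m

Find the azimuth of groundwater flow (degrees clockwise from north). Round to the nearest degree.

141°

Differences from MW-1: to MW-2 (Δx, Δy, Δh) = (-265, 100, +0.58); to MW-3 = (-195, -125, +0.06).
Solve a·Δx + b·Δy = Δh: det = (-265)·(-125) − (-195)·100 = 52625.
∂h/∂x = [(+0.58)·(-125) − (+0.06)·100] / 52625 = -0.001492
∂h/∂y = [(-265)·(+0.06) − (-195)·(+0.58)] / 52625 = +0.001847
Flow direction (−∇h) has components (+0.001492 E, -0.001847 N).
Azimuth = atan2(E, N) = atan2(+0.001492, -0.001847) = 141.1° ≈ 141°.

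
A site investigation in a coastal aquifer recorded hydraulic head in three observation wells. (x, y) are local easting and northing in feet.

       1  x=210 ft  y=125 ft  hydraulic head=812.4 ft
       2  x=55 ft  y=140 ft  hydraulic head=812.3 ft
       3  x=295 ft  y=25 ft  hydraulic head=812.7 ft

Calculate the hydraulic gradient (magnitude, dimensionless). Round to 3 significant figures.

With h = a·x + b·y + c and 1 as origin, the differences give:
  (-155)·a + 15·b = -0.1
  85·a + (-100)·b = +0.3
Eliminate b (×(-100) and ×15, subtract): 14225·a = 5.50 → a = ∂h/∂x = +0.0003866
Back-substitute: b = ∂h/∂y = -0.002671.
|∇h| = √(0.0003866² + -0.002671²) = 0.002699

0.00270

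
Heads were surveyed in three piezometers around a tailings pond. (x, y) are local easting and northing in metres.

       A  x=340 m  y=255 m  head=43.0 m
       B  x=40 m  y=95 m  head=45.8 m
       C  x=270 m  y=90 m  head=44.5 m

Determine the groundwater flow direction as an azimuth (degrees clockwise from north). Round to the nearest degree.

041°

Taking A as reference: B−A = (-300, -160, +2.8); C−A = (-70, -165, +1.5).
Solve a·Δx + b·Δy = Δh: det = (-300)·(-165) − (-70)·(-160) = 38300.
∂h/∂x = [(+2.8)·(-165) − (+1.5)·(-160)] / 38300 = -0.005796
∂h/∂y = [(-300)·(+1.5) − (-70)·(+2.8)] / 38300 = -0.006632
Flow direction (−∇h) has components (+0.005796 E, +0.006632 N).
Azimuth = atan2(E, N) = atan2(+0.005796, +0.006632) = 41.2° ≈ 041°.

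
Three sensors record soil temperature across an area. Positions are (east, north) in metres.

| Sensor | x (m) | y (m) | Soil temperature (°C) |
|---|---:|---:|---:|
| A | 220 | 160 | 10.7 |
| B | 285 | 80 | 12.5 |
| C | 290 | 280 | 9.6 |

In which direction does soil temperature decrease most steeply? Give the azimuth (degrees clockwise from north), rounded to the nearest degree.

Differences from A: to B (Δx, Δy, Δh) = (65, -80, +1.8); to C = (70, 120, -1.1).
Solve a·Δx + b·Δy = ΔT: det = 65·120 − 70·(-80) = 13400.
∂T/∂x = [(+1.8)·120 − (-1.1)·(-80)] / 13400 = +0.009552
∂T/∂y = [65·(-1.1) − 70·(+1.8)] / 13400 = -0.01474
Steepest decrease is along −∇f: components (-0.009552 E, +0.01474 N).
Azimuth = atan2(-0.009552, +0.01474) = 327.1° ≈ 327°.

327°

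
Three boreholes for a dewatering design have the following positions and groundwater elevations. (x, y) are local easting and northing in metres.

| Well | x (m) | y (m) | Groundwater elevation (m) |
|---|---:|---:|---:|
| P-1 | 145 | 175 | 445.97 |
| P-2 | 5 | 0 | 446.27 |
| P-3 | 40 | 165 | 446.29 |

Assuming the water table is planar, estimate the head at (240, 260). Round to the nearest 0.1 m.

Taking P-1 as reference: P-2−P-1 = (-140, -175, +0.30); P-3−P-1 = (-105, -10, +0.32).
Solve a·Δx + b·Δy = Δh: det = (-140)·(-10) − (-105)·(-175) = -16975.
∂h/∂x = [(+0.30)·(-10) − (+0.32)·(-175)] / -16975 = -0.003122
∂h/∂y = [(-140)·(+0.32) − (-105)·(+0.30)] / -16975 = +0.0007835
h(240, 260) = 445.97 + (-0.003122)·(95) + (+0.0007835)·(85) = 445.97 -0.297 +0.067 = 445.740 m.

445.7 m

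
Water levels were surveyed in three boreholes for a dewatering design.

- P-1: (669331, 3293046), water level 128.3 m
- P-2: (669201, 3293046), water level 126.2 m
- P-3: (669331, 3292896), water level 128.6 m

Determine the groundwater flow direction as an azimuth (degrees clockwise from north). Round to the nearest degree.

∂h/∂x = (126.2 − 128.3) / (669201 − 669331) = +0.01615
∂h/∂y = (128.6 − 128.3) / (3292896 − 3293046) = -0.002000
Flow direction (−∇h) has components (-0.01615 E, +0.002000 N).
Azimuth = atan2(E, N) = atan2(-0.01615, +0.002000) = 277.1° ≈ 277°.

277°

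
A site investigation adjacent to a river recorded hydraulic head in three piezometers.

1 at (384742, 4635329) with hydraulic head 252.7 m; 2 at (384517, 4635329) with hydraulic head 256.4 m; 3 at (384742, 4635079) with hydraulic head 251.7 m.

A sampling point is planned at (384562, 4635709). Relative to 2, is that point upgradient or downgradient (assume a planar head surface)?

upgradient

∂h/∂x = (256.4 − 252.7) / (384517 − 384742) = -0.01644
∂h/∂y = (251.7 − 252.7) / (4635079 − 4635329) = +0.004000
Head at (384562, 4635709) = 252.7 + (-0.01644)·(-180) + (+0.004000)·(380) = 257.18 m.
That is higher than the 256.4 m at 2, so the point is upgradient.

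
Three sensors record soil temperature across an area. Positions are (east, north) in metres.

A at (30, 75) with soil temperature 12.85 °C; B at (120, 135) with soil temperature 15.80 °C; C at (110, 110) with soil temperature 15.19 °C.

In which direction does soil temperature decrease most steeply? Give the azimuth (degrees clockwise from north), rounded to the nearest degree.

With T = a·x + b·y + c and A as origin, the differences give:
  90·a + 60·b = +2.95
  80·a + 35·b = +2.34
Eliminate b (×35 and ×60, subtract): -1650·a = -37.150 → a = ∂T/∂x = +0.02252
Back-substitute: b = ∂T/∂y = +0.01539.
Steepest decrease is along −∇f: components (-0.02252 E, -0.01539 N).
Azimuth = atan2(-0.02252, -0.01539) = 235.6° ≈ 236°.

236°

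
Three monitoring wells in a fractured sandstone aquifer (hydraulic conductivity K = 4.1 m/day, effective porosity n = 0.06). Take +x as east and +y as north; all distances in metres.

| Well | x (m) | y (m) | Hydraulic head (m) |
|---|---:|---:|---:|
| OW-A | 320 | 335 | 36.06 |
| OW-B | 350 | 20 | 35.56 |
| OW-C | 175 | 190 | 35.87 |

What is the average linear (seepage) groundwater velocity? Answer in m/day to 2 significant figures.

With h = a·x + b·y + c and OW-A as origin, the differences give:
  30·a + (-315)·b = -0.50
  (-145)·a + (-145)·b = -0.19
Eliminate b (×(-145) and ×(-315), subtract): -50025·a = 12.650 → a = ∂h/∂x = -0.0002529
Back-substitute: b = ∂h/∂y = +0.001563.
|∇h| = √(-0.0002529² + 0.001563²) = 0.001583
Seepage velocity v = K·i/n = 4.1 × 0.001583 / 0.06 = 0.1082 m/day.

0.11 m/day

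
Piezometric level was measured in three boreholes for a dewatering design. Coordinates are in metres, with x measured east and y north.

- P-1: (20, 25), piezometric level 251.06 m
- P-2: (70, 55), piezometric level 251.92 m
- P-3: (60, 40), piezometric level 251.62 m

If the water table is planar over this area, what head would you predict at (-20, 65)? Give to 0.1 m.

251.3 m

Taking P-1 as reference: P-2−P-1 = (50, 30, +0.86); P-3−P-1 = (40, 15, +0.56).
Determinant of the coordinate differences = 50·15 − 40·30 = -450.
∂h/∂x = [(+0.86)·15 − (+0.56)·30] / -450 = +0.008667
∂h/∂y = [50·(+0.56) − 40·(+0.86)] / -450 = +0.01422
h(-20, 65) = 251.06 + (+0.008667)·(-40) + (+0.01422)·(40) = 251.06 -0.347 +0.569 = 251.282 m.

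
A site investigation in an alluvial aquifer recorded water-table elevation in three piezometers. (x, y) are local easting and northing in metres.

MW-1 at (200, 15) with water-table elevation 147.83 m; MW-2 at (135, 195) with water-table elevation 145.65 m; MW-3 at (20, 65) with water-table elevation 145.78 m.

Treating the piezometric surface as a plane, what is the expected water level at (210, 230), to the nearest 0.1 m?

146.0 m

Taking MW-1 as reference: MW-2−MW-1 = (-65, 180, -2.18); MW-3−MW-1 = (-180, 50, -2.05).
Solve a·Δx + b·Δy = Δh: det = (-65)·50 − (-180)·180 = 29150.
∂h/∂x = [(-2.18)·50 − (-2.05)·180] / 29150 = +0.008919
∂h/∂y = [(-65)·(-2.05) − (-180)·(-2.18)] / 29150 = -0.008890
h(210, 230) = 147.83 + (+0.008919)·(10) + (-0.008890)·(215) = 147.83 +0.089 -1.911 = 146.008 m.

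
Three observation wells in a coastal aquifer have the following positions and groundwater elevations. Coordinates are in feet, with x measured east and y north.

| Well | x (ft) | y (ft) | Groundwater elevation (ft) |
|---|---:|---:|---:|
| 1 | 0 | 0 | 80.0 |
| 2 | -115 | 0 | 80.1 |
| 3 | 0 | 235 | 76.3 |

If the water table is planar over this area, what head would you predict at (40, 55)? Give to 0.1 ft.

79.1 ft

∂h/∂x = (80.1 − 80.0) / (-115 − 0) = -0.0008696
∂h/∂y = (76.3 − 80.0) / (235 − 0) = -0.01574
h(40, 55) = 80.0 + (-0.0008696)·(40) + (-0.01574)·(55) = 80.0 -0.035 -0.866 = 79.099 ft.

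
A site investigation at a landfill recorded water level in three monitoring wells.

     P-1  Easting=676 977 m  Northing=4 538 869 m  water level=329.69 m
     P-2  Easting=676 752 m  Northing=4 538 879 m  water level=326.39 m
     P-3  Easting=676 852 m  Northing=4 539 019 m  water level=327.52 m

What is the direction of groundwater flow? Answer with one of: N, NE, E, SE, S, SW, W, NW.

Taking P-1 as reference: P-2−P-1 = (-225, 10, -3.30); P-3−P-1 = (-125, 150, -2.17).
Determinant of the coordinate differences = (-225)·150 − (-125)·10 = -32500.
∂h/∂x = [(-3.30)·150 − (-2.17)·10] / -32500 = +0.01456
∂h/∂y = [(-225)·(-2.17) − (-125)·(-3.30)] / -32500 = -0.002331
Flow = −∇h = (-0.01456 east, +0.002331 north), which points west.

W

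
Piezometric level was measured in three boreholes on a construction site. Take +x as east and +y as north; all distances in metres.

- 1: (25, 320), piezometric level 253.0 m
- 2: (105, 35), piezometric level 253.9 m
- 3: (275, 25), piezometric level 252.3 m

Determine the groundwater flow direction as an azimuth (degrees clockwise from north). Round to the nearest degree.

059°

With h = a·x + b·y + c and 1 as origin, the differences give:
  80·a + (-285)·b = +0.9
  250·a + (-295)·b = -0.7
Eliminate b (×(-295) and ×(-285), subtract): 47650·a = -465.00 → a = ∂h/∂x = -0.009759
Back-substitute: b = ∂h/∂y = -0.005897.
Flow direction (−∇h) has components (+0.009759 E, +0.005897 N).
Azimuth = atan2(E, N) = atan2(+0.009759, +0.005897) = 58.9° ≈ 059°.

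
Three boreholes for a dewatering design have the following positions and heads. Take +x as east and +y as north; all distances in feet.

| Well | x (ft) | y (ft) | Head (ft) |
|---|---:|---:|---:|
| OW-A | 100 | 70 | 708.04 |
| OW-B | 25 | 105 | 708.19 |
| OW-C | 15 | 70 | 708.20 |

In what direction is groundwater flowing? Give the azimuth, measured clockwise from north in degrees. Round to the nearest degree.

098°

Taking OW-A as reference: OW-B−OW-A = (-75, 35, +0.15); OW-C−OW-A = (-85, 0, +0.16).
Determinant of the coordinate differences = (-75)·0 − (-85)·35 = 2975.
∂h/∂x = [(+0.15)·0 − (+0.16)·35] / 2975 = -0.001882
∂h/∂y = [(-75)·(+0.16) − (-85)·(+0.15)] / 2975 = +0.0002521
Flow direction (−∇h) has components (+0.001882 E, -0.0002521 N).
Azimuth = atan2(E, N) = atan2(+0.001882, -0.0002521) = 97.6° ≈ 098°.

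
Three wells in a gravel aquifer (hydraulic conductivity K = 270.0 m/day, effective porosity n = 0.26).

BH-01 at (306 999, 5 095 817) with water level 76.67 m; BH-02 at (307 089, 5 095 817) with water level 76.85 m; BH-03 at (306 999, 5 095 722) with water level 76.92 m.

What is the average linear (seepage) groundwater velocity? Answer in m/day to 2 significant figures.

∂h/∂x = (76.85 − 76.67) / (307089 − 306999) = +0.002000
∂h/∂y = (76.92 − 76.67) / (5095722 − 5095817) = -0.002632
|∇h| = √(0.002000² + -0.002632²) = 0.003306
Seepage velocity v = K·i/n = 270.0 × 0.003306 / 0.26 = 3.433 m/day.

3.4 m/day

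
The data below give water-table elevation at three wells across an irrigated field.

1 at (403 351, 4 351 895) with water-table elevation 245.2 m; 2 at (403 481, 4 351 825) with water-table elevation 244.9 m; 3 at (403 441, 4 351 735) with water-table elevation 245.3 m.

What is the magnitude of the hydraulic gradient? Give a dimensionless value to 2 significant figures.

Differences from 1: to 2 (Δx, Δy, Δh) = (130, -70, -0.3); to 3 = (90, -160, +0.1).
Solve a·Δx + b·Δy = Δh: det = 130·(-160) − 90·(-70) = -14500.
∂h/∂x = [(-0.3)·(-160) − (+0.1)·(-70)] / -14500 = -0.003793
∂h/∂y = [130·(+0.1) − 90·(-0.3)] / -14500 = -0.002759
|∇h| = √(-0.003793² + -0.002759²) = 0.00469

0.0047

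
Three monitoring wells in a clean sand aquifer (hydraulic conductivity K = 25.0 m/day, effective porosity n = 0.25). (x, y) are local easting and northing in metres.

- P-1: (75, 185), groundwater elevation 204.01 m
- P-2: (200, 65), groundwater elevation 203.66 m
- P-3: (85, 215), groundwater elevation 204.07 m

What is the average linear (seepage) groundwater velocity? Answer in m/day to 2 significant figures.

With h = a·x + b·y + c and P-1 as origin, the differences give:
  125·a + (-120)·b = -0.35
  10·a + 30·b = +0.06
Eliminate b (×30 and ×(-120), subtract): 4950·a = -3.300 → a = ∂h/∂x = -0.0006667
Back-substitute: b = ∂h/∂y = +0.002222.
|∇h| = √(-0.0006667² + 0.002222²) = 0.00232
Seepage velocity v = K·i/n = 25.0 × 0.00232 / 0.25 = 0.232 m/day.

0.23 m/day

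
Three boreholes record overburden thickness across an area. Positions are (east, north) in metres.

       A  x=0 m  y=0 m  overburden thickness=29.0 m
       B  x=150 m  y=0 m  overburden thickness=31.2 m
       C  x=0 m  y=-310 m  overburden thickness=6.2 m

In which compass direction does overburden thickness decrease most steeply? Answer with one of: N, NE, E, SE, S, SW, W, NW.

S

∂d/∂x = (31.2 − 29.0) / (150 − 0) = +0.01467
∂d/∂y = (6.2 − 29.0) / (-310 − 0) = +0.07355
Steepest decrease is along −∇f = (-0.01467 E, -0.07355 N) → south.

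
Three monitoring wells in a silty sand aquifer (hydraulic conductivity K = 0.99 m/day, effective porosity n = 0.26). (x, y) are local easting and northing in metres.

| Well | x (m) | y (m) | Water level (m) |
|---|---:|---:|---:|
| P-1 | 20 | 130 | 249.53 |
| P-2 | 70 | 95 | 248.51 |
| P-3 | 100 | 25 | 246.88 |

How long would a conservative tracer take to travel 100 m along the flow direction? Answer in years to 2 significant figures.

Three-point gradient (reference P-1): Δ to P-2 = (50, -35, -1.02), Δ to P-3 = (80, -105, -2.65).
∂h/∂x = -0.005857, ∂h/∂y = +0.02078 (det = -2450).
|∇h| = √(-0.005857² + 0.02078²) = 0.02159
Seepage velocity v = K·i/n = 0.99 × 0.02159 / 0.26 = 0.08221 m/day.
t = 100 / 0.08221 = 1216 days = 3.33 years.

3.3 years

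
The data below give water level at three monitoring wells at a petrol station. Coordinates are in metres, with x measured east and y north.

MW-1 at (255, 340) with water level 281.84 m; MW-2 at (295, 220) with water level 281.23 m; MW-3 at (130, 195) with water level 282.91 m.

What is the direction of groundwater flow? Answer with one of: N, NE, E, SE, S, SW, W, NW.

E

With h = a·x + b·y + c and MW-1 as origin, the differences give:
  40·a + (-120)·b = -0.61
  (-125)·a + (-145)·b = +1.07
Eliminate b (×(-145) and ×(-120), subtract): -20800·a = 216.850 → a = ∂h/∂x = -0.01043
Back-substitute: b = ∂h/∂y = +0.001608.
Flow = −∇h = (+0.01043 east, -0.001608 north), which points east.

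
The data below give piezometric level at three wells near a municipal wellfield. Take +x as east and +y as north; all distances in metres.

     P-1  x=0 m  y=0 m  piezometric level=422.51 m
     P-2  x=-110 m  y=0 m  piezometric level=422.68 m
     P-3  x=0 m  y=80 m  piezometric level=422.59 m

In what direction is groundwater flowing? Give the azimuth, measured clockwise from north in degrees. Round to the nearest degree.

123°

∂h/∂x = (422.68 − 422.51) / (-110 − 0) = -0.001545
∂h/∂y = (422.59 − 422.51) / (80 − 0) = +0.0010000
Flow direction (−∇h) has components (+0.001545 E, -0.0010000 N).
Azimuth = atan2(E, N) = atan2(+0.001545, -0.0010000) = 122.9° ≈ 123°.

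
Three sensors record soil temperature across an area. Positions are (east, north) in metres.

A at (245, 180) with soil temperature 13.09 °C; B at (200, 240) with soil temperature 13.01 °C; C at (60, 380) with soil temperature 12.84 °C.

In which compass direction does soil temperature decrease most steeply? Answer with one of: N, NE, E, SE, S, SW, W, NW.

Taking A as reference: B−A = (-45, 60, -0.08); C−A = (-185, 200, -0.25).
Determinant of the coordinate differences = (-45)·200 − (-185)·60 = 2100.
∂T/∂x = [(-0.08)·200 − (-0.25)·60] / 2100 = -0.0004762
∂T/∂y = [(-45)·(-0.25) − (-185)·(-0.08)] / 2100 = -0.001690
Steepest decrease is along −∇f = (+0.0004762 E, +0.001690 N) → north.

N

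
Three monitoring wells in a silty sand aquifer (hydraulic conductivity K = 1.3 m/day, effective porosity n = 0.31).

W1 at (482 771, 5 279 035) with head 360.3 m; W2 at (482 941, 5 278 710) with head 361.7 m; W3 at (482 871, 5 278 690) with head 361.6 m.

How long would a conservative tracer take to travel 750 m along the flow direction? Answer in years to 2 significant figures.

With h = a·x + b·y + c and W1 as origin, the differences give:
  170·a + (-325)·b = +1.4
  100·a + (-345)·b = +1.3
Eliminate b (×(-345) and ×(-325), subtract): -26150·a = -60.50 → a = ∂h/∂x = +0.002314
Back-substitute: b = ∂h/∂y = -0.003098.
|∇h| = √(0.002314² + -0.003098²) = 0.003867
Seepage velocity v = K·i/n = 1.3 × 0.003867 / 0.31 = 0.01622 m/day.
t = 750 / 0.01622 = 4.624e+04 days = 127 years.

130 years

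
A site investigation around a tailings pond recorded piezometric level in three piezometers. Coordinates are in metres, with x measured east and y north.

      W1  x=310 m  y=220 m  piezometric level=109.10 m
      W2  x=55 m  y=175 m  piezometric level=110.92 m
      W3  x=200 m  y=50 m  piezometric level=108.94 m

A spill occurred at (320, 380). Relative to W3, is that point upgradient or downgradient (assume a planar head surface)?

Differences from W1: to W2 (Δx, Δy, Δh) = (-255, -45, +1.82); to W3 = (-110, -170, -0.16).
Solve a·Δx + b·Δy = Δh: det = (-255)·(-170) − (-110)·(-45) = 38400.
∂h/∂x = [(+1.82)·(-170) − (-0.16)·(-45)] / 38400 = -0.008245
∂h/∂y = [(-255)·(-0.16) − (-110)·(+1.82)] / 38400 = +0.006276
Head at (320, 380) = 109.10 + (-0.008245)·(10) + (+0.006276)·(160) = 110.02 m.
That is higher than the 108.94 m at W3, so the point is upgradient.

upgradient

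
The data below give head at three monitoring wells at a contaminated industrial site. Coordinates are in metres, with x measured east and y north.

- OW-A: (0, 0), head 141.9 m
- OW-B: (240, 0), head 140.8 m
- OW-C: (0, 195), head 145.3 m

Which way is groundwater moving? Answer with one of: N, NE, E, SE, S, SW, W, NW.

S

∂h/∂x = (140.8 − 141.9) / (240 − 0) = -0.004583
∂h/∂y = (145.3 − 141.9) / (195 − 0) = +0.01744
Flow = −∇h = (+0.004583 east, -0.01744 north), which points south.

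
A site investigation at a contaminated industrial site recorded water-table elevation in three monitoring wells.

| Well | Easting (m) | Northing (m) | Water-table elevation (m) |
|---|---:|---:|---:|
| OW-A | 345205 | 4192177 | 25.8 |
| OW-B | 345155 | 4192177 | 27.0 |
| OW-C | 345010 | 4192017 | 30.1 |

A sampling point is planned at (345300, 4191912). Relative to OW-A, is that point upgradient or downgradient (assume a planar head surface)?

Three-point gradient (reference OW-A): Δ to OW-B = (-50, 0, +1.2), Δ to OW-C = (-195, -160, +4.3).
∂h/∂x = -0.02400, ∂h/∂y = +0.002375 (det = 8000).
Head at (345300, 4191912) = 25.8 + (-0.02400)·(95) + (+0.002375)·(-265) = 22.89 m.
That is lower than the 25.8 m at OW-A, so the point is downgradient.

downgradient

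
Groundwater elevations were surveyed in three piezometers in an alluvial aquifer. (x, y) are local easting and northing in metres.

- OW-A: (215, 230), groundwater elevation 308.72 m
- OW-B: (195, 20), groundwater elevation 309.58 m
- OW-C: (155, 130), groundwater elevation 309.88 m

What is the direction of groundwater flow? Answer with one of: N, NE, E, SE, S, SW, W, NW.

E

With h = a·x + b·y + c and OW-A as origin, the differences give:
  (-20)·a + (-210)·b = +0.86
  (-60)·a + (-100)·b = +1.16
Eliminate b (×(-100) and ×(-210), subtract): -10600·a = 157.600 → a = ∂h/∂x = -0.01487
Back-substitute: b = ∂h/∂y = -0.002679.
Flow = −∇h = (+0.01487 east, +0.002679 north), which points east.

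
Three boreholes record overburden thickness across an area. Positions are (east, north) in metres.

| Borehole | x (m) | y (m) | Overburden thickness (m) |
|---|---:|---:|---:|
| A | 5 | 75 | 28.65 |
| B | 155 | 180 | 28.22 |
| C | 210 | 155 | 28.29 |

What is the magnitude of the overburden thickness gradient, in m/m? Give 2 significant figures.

Taking A as reference: B−A = (150, 105, -0.43); C−A = (205, 80, -0.36).
Determinant of the coordinate differences = 150·80 − 205·105 = -9525.
∂d/∂x = [(-0.43)·80 − (-0.36)·105] / -9525 = -0.0003570
∂d/∂y = [150·(-0.36) − 205·(-0.43)] / -9525 = -0.003585
|∇f| = √(-0.0003570² + -0.003585²) = 0.003603 m/m

0.0036 m/m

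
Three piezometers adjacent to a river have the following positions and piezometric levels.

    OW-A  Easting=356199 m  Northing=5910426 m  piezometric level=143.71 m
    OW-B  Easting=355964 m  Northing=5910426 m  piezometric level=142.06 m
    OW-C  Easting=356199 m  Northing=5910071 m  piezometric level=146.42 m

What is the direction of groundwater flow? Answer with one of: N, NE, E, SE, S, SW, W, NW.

∂h/∂x = (142.06 − 143.71) / (355964 − 356199) = +0.007021
∂h/∂y = (146.42 − 143.71) / (5910071 − 5910426) = -0.007634
Flow = −∇h = (-0.007021 east, +0.007634 north), which points northwest.

NW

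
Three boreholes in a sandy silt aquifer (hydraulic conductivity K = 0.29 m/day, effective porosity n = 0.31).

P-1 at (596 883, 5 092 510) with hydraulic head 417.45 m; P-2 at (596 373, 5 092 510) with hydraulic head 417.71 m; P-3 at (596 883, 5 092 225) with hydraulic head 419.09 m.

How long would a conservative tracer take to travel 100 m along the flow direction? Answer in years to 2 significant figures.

∂h/∂x = (417.71 − 417.45) / (596373 − 596883) = -0.0005098
∂h/∂y = (419.09 − 417.45) / (5092225 − 5092510) = -0.005754
|∇h| = √(-0.0005098² + -0.005754²) = 0.005777
Seepage velocity v = K·i/n = 0.29 × 0.005777 / 0.31 = 0.005404 m/day.
t = 100 / 0.005404 = 1.85e+04 days = 50.7 years.

51 years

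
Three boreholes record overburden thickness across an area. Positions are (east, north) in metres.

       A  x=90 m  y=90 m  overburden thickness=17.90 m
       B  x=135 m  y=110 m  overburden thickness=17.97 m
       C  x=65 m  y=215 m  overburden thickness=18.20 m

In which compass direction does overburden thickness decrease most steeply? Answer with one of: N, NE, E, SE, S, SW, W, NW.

Three-point gradient (reference A): Δ to B = (45, 20, +0.07), Δ to C = (-25, 125, +0.30).
∂d/∂x = +0.0004490, ∂d/∂y = +0.002490 (det = 6125).
Steepest decrease is along −∇f = (-0.0004490 E, -0.002490 N) → south.

S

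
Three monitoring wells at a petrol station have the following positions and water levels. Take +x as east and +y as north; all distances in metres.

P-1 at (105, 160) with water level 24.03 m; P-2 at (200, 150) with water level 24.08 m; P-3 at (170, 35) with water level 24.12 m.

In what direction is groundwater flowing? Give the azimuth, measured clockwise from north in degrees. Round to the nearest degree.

315°

With h = a·x + b·y + c and P-1 as origin, the differences give:
  95·a + (-10)·b = +0.05
  65·a + (-125)·b = +0.09
Eliminate b (×(-125) and ×(-10), subtract): -11225·a = -5.350 → a = ∂h/∂x = +0.0004766
Back-substitute: b = ∂h/∂y = -0.0004722.
Flow direction (−∇h) has components (-0.0004766 E, +0.0004722 N).
Azimuth = atan2(E, N) = atan2(-0.0004766, +0.0004722) = 314.7° ≈ 315°.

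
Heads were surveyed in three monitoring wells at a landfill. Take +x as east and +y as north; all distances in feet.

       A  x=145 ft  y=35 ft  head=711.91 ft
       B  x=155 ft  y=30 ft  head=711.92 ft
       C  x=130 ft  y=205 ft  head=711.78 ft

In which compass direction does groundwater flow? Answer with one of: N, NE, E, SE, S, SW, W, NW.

Differences from A: to B (Δx, Δy, Δh) = (10, -5, +0.01); to C = (-15, 170, -0.13).
Solve a·Δx + b·Δy = Δh: det = 10·170 − (-15)·(-5) = 1625.
∂h/∂x = [(+0.01)·170 − (-0.13)·(-5)] / 1625 = +0.0006462
∂h/∂y = [10·(-0.13) − (-15)·(+0.01)] / 1625 = -0.0007077
Flow = −∇h = (-0.0006462 east, +0.0007077 north), which points northwest.

NW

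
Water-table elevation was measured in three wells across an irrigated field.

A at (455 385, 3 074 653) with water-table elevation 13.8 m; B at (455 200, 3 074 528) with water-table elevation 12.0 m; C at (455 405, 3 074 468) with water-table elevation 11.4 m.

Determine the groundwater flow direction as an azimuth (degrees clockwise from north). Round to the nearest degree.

184°

Taking A as reference: B−A = (-185, -125, -1.8); C−A = (20, -185, -2.4).
Solve a·Δx + b·Δy = Δh: det = (-185)·(-185) − 20·(-125) = 36725.
∂h/∂x = [(-1.8)·(-185) − (-2.4)·(-125)] / 36725 = +0.0008986
∂h/∂y = [(-185)·(-2.4) − 20·(-1.8)] / 36725 = +0.01307
Flow direction (−∇h) has components (-0.0008986 E, -0.01307 N).
Azimuth = atan2(E, N) = atan2(-0.0008986, -0.01307) = 183.9° ≈ 184°.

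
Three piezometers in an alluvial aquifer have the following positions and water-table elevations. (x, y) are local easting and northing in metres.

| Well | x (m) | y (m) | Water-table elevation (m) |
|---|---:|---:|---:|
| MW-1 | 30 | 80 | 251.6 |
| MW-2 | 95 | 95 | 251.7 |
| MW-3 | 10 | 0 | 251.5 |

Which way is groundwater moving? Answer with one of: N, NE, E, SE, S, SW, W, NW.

SW

With h = a·x + b·y + c and MW-1 as origin, the differences give:
  65·a + 15·b = +0.1
  (-20)·a + (-80)·b = -0.1
Eliminate b (×(-80) and ×15, subtract): -4900·a = -6.50 → a = ∂h/∂x = +0.001327
Back-substitute: b = ∂h/∂y = +0.0009184.
Flow = −∇h = (-0.001327 east, -0.0009184 north), which points southwest.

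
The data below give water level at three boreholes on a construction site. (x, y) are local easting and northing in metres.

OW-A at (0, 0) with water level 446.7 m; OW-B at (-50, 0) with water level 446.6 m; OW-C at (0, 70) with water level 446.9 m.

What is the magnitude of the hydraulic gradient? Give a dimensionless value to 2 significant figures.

0.0035

∂h/∂x = (446.6 − 446.7) / (-50 − 0) = +0.002000
∂h/∂y = (446.9 − 446.7) / (70 − 0) = +0.002857
|∇h| = √(0.002000² + 0.002857²) = 0.003487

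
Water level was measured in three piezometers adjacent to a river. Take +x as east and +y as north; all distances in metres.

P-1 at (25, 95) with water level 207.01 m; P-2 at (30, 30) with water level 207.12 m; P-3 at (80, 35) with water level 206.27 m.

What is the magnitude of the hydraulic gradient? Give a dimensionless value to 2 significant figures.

With h = a·x + b·y + c and P-1 as origin, the differences give:
  5·a + (-65)·b = +0.11
  55·a + (-60)·b = -0.74
Eliminate b (×(-60) and ×(-65), subtract): 3275·a = -54.700 → a = ∂h/∂x = -0.01670
Back-substitute: b = ∂h/∂y = -0.002977.
|∇h| = √(-0.01670² + -0.002977²) = 0.01696

0.017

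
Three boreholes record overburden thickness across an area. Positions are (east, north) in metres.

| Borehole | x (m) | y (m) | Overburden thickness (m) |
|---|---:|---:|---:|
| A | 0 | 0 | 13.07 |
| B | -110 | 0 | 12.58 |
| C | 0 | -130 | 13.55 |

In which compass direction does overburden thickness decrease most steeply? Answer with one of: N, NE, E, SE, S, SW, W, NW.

∂d/∂x = (12.58 − 13.07) / (-110 − 0) = +0.004455
∂d/∂y = (13.55 − 13.07) / (-130 − 0) = -0.003692
Steepest decrease is along −∇f = (-0.004455 E, +0.003692 N) → northwest.

NW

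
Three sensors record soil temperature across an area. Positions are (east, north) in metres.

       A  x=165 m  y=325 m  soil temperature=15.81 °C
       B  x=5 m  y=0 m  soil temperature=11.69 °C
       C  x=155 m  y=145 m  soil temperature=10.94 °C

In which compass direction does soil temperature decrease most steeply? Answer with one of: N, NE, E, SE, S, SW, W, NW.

SE

Taking A as reference: B−A = (-160, -325, -4.12); C−A = (-10, -180, -4.87).
Solve a·Δx + b·Δy = ΔT: det = (-160)·(-180) − (-10)·(-325) = 25550.
∂T/∂x = [(-4.12)·(-180) − (-4.87)·(-325)] / 25550 = -0.03292
∂T/∂y = [(-160)·(-4.87) − (-10)·(-4.12)] / 25550 = +0.02888
Steepest decrease is along −∇f = (+0.03292 E, -0.02888 N) → southeast.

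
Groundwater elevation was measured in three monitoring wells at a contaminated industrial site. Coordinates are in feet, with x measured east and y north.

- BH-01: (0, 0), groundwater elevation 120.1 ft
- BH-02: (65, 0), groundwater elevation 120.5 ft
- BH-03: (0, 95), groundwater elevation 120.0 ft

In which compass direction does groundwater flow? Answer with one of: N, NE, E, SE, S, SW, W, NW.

W

∂h/∂x = (120.5 − 120.1) / (65 − 0) = +0.006154
∂h/∂y = (120.0 − 120.1) / (95 − 0) = -0.001053
Flow = −∇h = (-0.006154 east, +0.001053 north), which points west.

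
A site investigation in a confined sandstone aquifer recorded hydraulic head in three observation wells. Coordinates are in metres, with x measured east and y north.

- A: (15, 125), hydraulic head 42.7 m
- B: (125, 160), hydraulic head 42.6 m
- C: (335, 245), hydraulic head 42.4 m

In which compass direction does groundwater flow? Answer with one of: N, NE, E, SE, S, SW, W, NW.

Taking A as reference: B−A = (110, 35, -0.1); C−A = (320, 120, -0.3).
Determinant of the coordinate differences = 110·120 − 320·35 = 2000.
∂h/∂x = [(-0.1)·120 − (-0.3)·35] / 2000 = -0.0007500
∂h/∂y = [110·(-0.3) − 320·(-0.1)] / 2000 = -0.0005000
Flow = −∇h = (+0.0007500 east, +0.0005000 north), which points northeast.

NE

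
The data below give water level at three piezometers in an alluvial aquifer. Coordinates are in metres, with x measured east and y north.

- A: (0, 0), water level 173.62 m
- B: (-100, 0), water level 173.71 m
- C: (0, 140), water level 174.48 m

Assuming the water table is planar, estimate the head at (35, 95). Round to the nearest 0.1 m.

174.2 m

∂h/∂x = (173.71 − 173.62) / (-100 − 0) = -0.0009000
∂h/∂y = (174.48 − 173.62) / (140 − 0) = +0.006143
h(35, 95) = 173.62 + (-0.0009000)·(35) + (+0.006143)·(95) = 173.62 -0.032 +0.584 = 174.172 m.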